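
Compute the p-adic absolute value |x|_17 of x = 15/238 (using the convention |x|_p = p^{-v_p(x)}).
|15/238|_17 = 17

Step 1 — compute v_17(x) by factoring powers of 17 out of the numerator and denominator: v_17(15/238) = -1. Step 2 — apply |x|_p = p^{-v_p(x)} = 17^{1} = 17.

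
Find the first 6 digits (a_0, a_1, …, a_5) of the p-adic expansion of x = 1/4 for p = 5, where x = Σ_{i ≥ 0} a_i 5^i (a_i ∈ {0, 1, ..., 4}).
(a_0, …, a_5) = (4, 3, 3, 3, 3, 3)

v_5(1/4) = 0 (numerator and denominator both coprime to 5), so x ∈ ℤ_5^×. Compute digits iteratively via a_i = x_i mod 5, x_{i+1} = (x_i − a_i)/5, with x_0 = x:
  x_0 = 1/4;  a_0 = 4;  x_1 = (x_0 − 4)/5 = -3/4
  x_1 = -3/4;  a_1 = 3;  x_2 = (x_1 − 3)/5 = -3/4
  x_2 = -3/4;  a_2 = 3;  x_3 = (x_2 − 3)/5 = -3/4
  x_3 = -3/4;  a_3 = 3;  x_4 = (x_3 − 3)/5 = -3/4
  x_4 = -3/4;  a_4 = 3;  x_5 = (x_4 − 3)/5 = -3/4
  x_5 = -3/4;  a_5 = 3;  x_6 = (x_5 − 3)/5 = -3/4
Digits: (4, 3, 3, 3, 3, 3).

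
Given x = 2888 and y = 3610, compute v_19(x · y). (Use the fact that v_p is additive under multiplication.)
v_19(10425680) = 4

v_p(x) = 2 (factor: 2888 = 19^2 · 8); v_p(y) = 2 (factor: 3610 = 19^2 · 10). Additivity: v_p(xy) = v_p(x) + v_p(y) = 2 + 2 = 4. (Direct check: xy = 10425680 = 19^4 · (80).)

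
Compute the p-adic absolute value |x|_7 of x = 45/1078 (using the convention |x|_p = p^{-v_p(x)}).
|45/1078|_7 = 49

Step 1 — compute v_7(x) by factoring powers of 7 out of the numerator and denominator: v_7(45/1078) = -2. Step 2 — apply |x|_p = p^{-v_p(x)} = 7^{2} = 49.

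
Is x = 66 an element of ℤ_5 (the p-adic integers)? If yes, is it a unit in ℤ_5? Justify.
x ∈ ℤ_5^× (unit); v_5(x) = 0

ℤ_5 = {x ∈ ℚ_5 : v_5(x) ≥ 0} and ℤ_5^× = {x ∈ ℤ_5 : v_5(x) = 0}. Here v_5(66) = v_5(num) − v_5(den) = 0; compare against these criteria.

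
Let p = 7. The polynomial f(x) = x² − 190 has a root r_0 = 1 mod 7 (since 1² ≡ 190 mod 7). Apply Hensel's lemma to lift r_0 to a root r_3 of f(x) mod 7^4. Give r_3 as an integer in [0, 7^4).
r_3 = 561 (mod 2401)

Hensel's recurrence: r_{i+1} = r_i − f(r_i)·(f′(r_i))^{-1} mod 7^{i+2}, with f′(x) = 2x. Iterate:
  r_0 = 1 (mod 7)
  r_1 = 22 (mod 49)
  r_2 = 218 (mod 343)
  r_3 = 561 (mod 2401)
Final: r_3 = 561, and one checks f(r_3) ≡ 0 mod 7^4.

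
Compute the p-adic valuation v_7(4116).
v_7(4116) = 3

v_7(n) is the largest exponent k such that 7^k divides n. Factor out: 4116 = 7^3 · 12. (Sign doesn't affect v_p.) So v_7(4116) = 3.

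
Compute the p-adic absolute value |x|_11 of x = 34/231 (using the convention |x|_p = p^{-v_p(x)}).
|34/231|_11 = 11

Step 1 — compute v_11(x) by factoring powers of 11 out of the numerator and denominator: v_11(34/231) = -1. Step 2 — apply |x|_p = p^{-v_p(x)} = 11^{1} = 11.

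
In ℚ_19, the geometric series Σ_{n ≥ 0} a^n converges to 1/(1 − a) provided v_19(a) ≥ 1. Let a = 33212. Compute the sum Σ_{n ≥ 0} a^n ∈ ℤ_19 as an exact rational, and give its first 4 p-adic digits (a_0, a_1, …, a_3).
Σ a^n = 1/(1 − a) = -1/33211;  first 4 digits = (1, 0, 16, 4)

v_19(a) = 2 ≥ 1, so the series converges in ℤ_19 to 1/(1 − a) = 1/(1 − 33212) = -1/33211. Expand this rational in ℤ_19: compute digits iteratively via d_i = x_i mod 19, x_{i+1} = (x_i − d_i)/19. The first 4 digits are (1, 0, 16, 4).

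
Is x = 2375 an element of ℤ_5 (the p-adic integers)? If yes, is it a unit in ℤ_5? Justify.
x ∈ ℤ_5 but not a unit; v_5(x) = 3 > 0

ℤ_5 = {x ∈ ℚ_5 : v_5(x) ≥ 0} and ℤ_5^× = {x ∈ ℤ_5 : v_5(x) = 0}. Here v_5(2375) = v_5(num) − v_5(den) = 3; compare against these criteria.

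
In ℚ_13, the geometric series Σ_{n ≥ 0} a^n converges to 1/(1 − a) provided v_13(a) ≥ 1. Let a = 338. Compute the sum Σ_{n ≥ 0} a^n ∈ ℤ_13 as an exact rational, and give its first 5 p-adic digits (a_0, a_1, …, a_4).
Σ a^n = 1/(1 − a) = -1/337;  first 5 digits = (1, 0, 2, 0, 4)

v_13(a) = 2 ≥ 1, so the series converges in ℤ_13 to 1/(1 − a) = 1/(1 − 338) = -1/337. Expand this rational in ℤ_13: compute digits iteratively via d_i = x_i mod 13, x_{i+1} = (x_i − d_i)/13. The first 5 digits are (1, 0, 2, 0, 4).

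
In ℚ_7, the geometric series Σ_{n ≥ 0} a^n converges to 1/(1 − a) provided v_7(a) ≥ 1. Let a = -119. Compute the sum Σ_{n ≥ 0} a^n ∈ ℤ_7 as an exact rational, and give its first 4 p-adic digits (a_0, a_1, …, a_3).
Σ a^n = 1/(1 − a) = 1/120;  first 4 digits = (1, 4, 6, 6)

v_7(a) = 1 ≥ 1, so the series converges in ℤ_7 to 1/(1 − a) = 1/(1 − (-119)) = 1/120. Expand this rational in ℤ_7: compute digits iteratively via d_i = x_i mod 7, x_{i+1} = (x_i − d_i)/7. The first 4 digits are (1, 4, 6, 6).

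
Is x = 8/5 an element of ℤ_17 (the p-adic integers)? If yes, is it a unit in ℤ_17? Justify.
x ∈ ℤ_17^× (unit); v_17(x) = 0

ℤ_17 = {x ∈ ℚ_17 : v_17(x) ≥ 0} and ℤ_17^× = {x ∈ ℤ_17 : v_17(x) = 0}. Here v_17(8/5) = v_17(num) − v_17(den) = 0; compare against these criteria.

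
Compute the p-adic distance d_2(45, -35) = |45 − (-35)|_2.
d_2(45, -35) = 1/16

Step 1 — x − y = 45 − (-35) = 80. Step 2 — v_2(80) = 4 (factor: 80 = (2^4 · 5); the sign does not affect v_p). Step 3 — |x − y|_2 = 2^{-4} = 1/16.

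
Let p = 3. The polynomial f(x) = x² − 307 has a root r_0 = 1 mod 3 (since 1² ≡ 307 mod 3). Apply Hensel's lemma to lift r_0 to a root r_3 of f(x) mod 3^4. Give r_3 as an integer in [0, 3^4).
r_3 = 73 (mod 81)

Hensel's recurrence: r_{i+1} = r_i − f(r_i)·(f′(r_i))^{-1} mod 3^{i+2}, with f′(x) = 2x. Iterate:
  r_0 = 1 (mod 3)
  r_1 = 1 (mod 9)
  r_2 = 19 (mod 27)
  r_3 = 73 (mod 81)
Final: r_3 = 73, and one checks f(r_3) ≡ 0 mod 3^4.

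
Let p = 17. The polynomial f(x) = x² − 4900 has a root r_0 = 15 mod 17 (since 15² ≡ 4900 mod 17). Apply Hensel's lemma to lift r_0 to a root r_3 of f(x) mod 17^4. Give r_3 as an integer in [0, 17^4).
r_3 = 83451 (mod 83521)

Hensel's recurrence: r_{i+1} = r_i − f(r_i)·(f′(r_i))^{-1} mod 17^{i+2}, with f′(x) = 2x. Iterate:
  r_0 = 15 (mod 17)
  r_1 = 219 (mod 289)
  r_2 = 4843 (mod 4913)
  r_3 = 83451 (mod 83521)
Final: r_3 = 83451, and one checks f(r_3) ≡ 0 mod 17^4.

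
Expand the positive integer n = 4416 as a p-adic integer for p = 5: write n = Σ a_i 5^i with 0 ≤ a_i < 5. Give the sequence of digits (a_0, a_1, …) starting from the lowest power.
(a_0, a_1, …) = (1, 3, 1, 0, 2, 1)

Repeated division by 5 gives the digits low-to-high: 4416 = 1 + 3·5^1 + 1·5^2 + 2·5^4 + 1·5^5. Digit sequence: (1, 3, 1, 0, 2, 1).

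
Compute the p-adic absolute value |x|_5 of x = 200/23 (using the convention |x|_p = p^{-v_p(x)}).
|200/23|_5 = 1/25

Step 1 — compute v_5(x) by factoring powers of 5 out of the numerator and denominator: v_5(200/23) = 2. Step 2 — apply |x|_p = p^{-v_p(x)} = 5^{-2} = 1/25.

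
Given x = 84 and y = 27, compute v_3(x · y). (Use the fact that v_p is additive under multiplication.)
v_3(2268) = 4

v_p(x) = 1 (factor: 84 = 3^1 · 28); v_p(y) = 3 (factor: 27 = 3^3 · 1). Additivity: v_p(xy) = v_p(x) + v_p(y) = 1 + 3 = 4. (Direct check: xy = 2268 = 3^4 · (28).)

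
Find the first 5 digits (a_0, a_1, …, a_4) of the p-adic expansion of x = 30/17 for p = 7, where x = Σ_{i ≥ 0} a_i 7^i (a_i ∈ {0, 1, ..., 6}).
(a_0, …, a_4) = (3, 6, 2, 0, 2)

v_7(30/17) = 0 (numerator and denominator both coprime to 7), so x ∈ ℤ_7^×. Compute digits iteratively via a_i = x_i mod 7, x_{i+1} = (x_i − a_i)/7, with x_0 = x:
  x_0 = 30/17;  a_0 = 3;  x_1 = (x_0 − 3)/7 = -3/17
  x_1 = -3/17;  a_1 = 6;  x_2 = (x_1 − 6)/7 = -15/17
  x_2 = -15/17;  a_2 = 2;  x_3 = (x_2 − 2)/7 = -7/17
  x_3 = -7/17;  a_3 = 0;  x_4 = (x_3 − 0)/7 = -1/17
  x_4 = -1/17;  a_4 = 2;  x_5 = (x_4 − 2)/7 = -5/17
Digits: (3, 6, 2, 0, 2).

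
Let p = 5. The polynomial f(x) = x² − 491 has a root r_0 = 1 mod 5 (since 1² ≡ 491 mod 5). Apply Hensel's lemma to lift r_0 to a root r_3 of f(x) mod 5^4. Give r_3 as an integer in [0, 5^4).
r_3 = 171 (mod 625)

Hensel's recurrence: r_{i+1} = r_i − f(r_i)·(f′(r_i))^{-1} mod 5^{i+2}, with f′(x) = 2x. Iterate:
  r_0 = 1 (mod 5)
  r_1 = 21 (mod 25)
  r_2 = 46 (mod 125)
  r_3 = 171 (mod 625)
Final: r_3 = 171, and one checks f(r_3) ≡ 0 mod 5^4.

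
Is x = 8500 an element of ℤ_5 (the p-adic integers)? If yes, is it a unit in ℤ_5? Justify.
x ∈ ℤ_5 but not a unit; v_5(x) = 3 > 0

ℤ_5 = {x ∈ ℚ_5 : v_5(x) ≥ 0} and ℤ_5^× = {x ∈ ℤ_5 : v_5(x) = 0}. Here v_5(8500) = v_5(num) − v_5(den) = 3; compare against these criteria.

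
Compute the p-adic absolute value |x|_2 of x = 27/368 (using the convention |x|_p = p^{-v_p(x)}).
|27/368|_2 = 16

Step 1 — compute v_2(x) by factoring powers of 2 out of the numerator and denominator: v_2(27/368) = -4. Step 2 — apply |x|_p = p^{-v_p(x)} = 2^{4} = 16.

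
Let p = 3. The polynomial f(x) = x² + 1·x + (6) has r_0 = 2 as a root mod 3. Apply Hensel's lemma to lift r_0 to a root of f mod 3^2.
r_1 = 5 (mod 9)

Hensel: r_{i+1} = r_i − f(r_i)·(f′(r_i))^{-1} mod 3^{i+2}, f′(x) = 2x + 1. Iterate:
  r_0 = 2 (mod 3)
  r_1 = 5 (mod 9)
Final: r = 5 satisfies f(r) ≡ 0 mod 3^2.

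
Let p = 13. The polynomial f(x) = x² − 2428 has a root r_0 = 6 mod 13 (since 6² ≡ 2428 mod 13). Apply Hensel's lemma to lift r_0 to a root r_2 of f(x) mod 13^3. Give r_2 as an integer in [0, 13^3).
r_2 = 149 (mod 2197)

Hensel's recurrence: r_{i+1} = r_i − f(r_i)·(f′(r_i))^{-1} mod 13^{i+2}, with f′(x) = 2x. Iterate:
  r_0 = 6 (mod 13)
  r_1 = 149 (mod 169)
  r_2 = 149 (mod 2197)
Final: r_2 = 149, and one checks f(r_2) ≡ 0 mod 13^3.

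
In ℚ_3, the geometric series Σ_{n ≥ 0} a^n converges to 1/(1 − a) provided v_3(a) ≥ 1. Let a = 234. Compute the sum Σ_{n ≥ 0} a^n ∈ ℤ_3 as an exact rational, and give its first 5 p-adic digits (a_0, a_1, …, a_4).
Σ a^n = 1/(1 − a) = -1/233;  first 5 digits = (1, 0, 2, 2, 0)

v_3(a) = 2 ≥ 1, so the series converges in ℤ_3 to 1/(1 − a) = 1/(1 − 234) = -1/233. Expand this rational in ℤ_3: compute digits iteratively via d_i = x_i mod 3, x_{i+1} = (x_i − d_i)/3. The first 5 digits are (1, 0, 2, 2, 0).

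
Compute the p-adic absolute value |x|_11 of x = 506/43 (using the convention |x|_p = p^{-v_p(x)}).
|506/43|_11 = 1/11

Step 1 — compute v_11(x) by factoring powers of 11 out of the numerator and denominator: v_11(506/43) = 1. Step 2 — apply |x|_p = p^{-v_p(x)} = 11^{-1} = 1/11.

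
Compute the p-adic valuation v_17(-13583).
v_17(-13583) = 2

v_17(n) is the largest exponent k such that 17^k divides n. Factor out: -13583 = -17^2 · 47. (Sign doesn't affect v_p.) So v_17(-13583) = 2.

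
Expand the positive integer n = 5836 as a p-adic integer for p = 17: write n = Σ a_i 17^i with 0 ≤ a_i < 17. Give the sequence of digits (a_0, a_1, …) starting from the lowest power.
(a_0, a_1, …) = (5, 3, 3, 1)

Repeated division by 17 gives the digits low-to-high: 5836 = 5 + 3·17^1 + 3·17^2 + 1·17^3. Digit sequence: (5, 3, 3, 1).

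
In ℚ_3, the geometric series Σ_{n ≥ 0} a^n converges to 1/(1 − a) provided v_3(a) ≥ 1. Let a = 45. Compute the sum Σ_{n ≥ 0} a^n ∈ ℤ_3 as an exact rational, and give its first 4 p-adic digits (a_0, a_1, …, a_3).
Σ a^n = 1/(1 − a) = -1/44;  first 4 digits = (1, 0, 2, 1)

v_3(a) = 2 ≥ 1, so the series converges in ℤ_3 to 1/(1 − a) = 1/(1 − 45) = -1/44. Expand this rational in ℤ_3: compute digits iteratively via d_i = x_i mod 3, x_{i+1} = (x_i − d_i)/3. The first 4 digits are (1, 0, 2, 1).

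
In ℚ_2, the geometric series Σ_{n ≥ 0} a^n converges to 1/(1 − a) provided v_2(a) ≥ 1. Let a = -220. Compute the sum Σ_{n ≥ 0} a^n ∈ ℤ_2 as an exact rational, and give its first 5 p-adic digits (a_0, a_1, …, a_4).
Σ a^n = 1/(1 − a) = 1/221;  first 5 digits = (1, 0, 1, 0, 1)

v_2(a) = 2 ≥ 1, so the series converges in ℤ_2 to 1/(1 − a) = 1/(1 − (-220)) = 1/221. Expand this rational in ℤ_2: compute digits iteratively via d_i = x_i mod 2, x_{i+1} = (x_i − d_i)/2. The first 5 digits are (1, 0, 1, 0, 1).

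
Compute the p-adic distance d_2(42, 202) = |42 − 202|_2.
d_2(42, 202) = 1/32

Step 1 — x − y = 42 − 202 = -160. Step 2 — v_2(-160) = 5 (factor: -160 = −(2^5 · 5); the sign does not affect v_p). Step 3 — |x − y|_2 = 2^{-5} = 1/32.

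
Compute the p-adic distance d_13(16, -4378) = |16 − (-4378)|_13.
d_13(16, -4378) = 1/2197

Step 1 — x − y = 16 − (-4378) = 4394. Step 2 — v_13(4394) = 3 (factor: 4394 = (13^3 · 2); the sign does not affect v_p). Step 3 — |x − y|_13 = 13^{-3} = 1/2197.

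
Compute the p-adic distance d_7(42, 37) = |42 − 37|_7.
d_7(42, 37) = 1

Step 1 — x − y = 42 − 37 = 5. Step 2 — v_7(5) = 0 (factor: 5 = (7^0 · 5); the sign does not affect v_p). Step 3 — |x − y|_7 = 7^{0} = 1.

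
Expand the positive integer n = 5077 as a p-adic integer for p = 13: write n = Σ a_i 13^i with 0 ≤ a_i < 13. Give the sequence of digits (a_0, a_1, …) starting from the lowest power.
(a_0, a_1, …) = (7, 0, 4, 2)

Repeated division by 13 gives the digits low-to-high: 5077 = 7 + 4·13^2 + 2·13^3. Digit sequence: (7, 0, 4, 2).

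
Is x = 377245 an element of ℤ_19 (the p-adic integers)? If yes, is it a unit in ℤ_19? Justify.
x ∈ ℤ_19 but not a unit; v_19(x) = 3 > 0

ℤ_19 = {x ∈ ℚ_19 : v_19(x) ≥ 0} and ℤ_19^× = {x ∈ ℤ_19 : v_19(x) = 0}. Here v_19(377245) = v_19(num) − v_19(den) = 3; compare against these criteria.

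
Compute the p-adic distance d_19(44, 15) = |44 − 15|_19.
d_19(44, 15) = 1

Step 1 — x − y = 44 − 15 = 29. Step 2 — v_19(29) = 0 (factor: 29 = (19^0 · 29); the sign does not affect v_p). Step 3 — |x − y|_19 = 19^{0} = 1.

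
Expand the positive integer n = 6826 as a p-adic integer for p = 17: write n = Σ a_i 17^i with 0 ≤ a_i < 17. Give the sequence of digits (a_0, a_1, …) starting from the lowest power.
(a_0, a_1, …) = (9, 10, 6, 1)

Repeated division by 17 gives the digits low-to-high: 6826 = 9 + 10·17^1 + 6·17^2 + 1·17^3. Digit sequence: (9, 10, 6, 1).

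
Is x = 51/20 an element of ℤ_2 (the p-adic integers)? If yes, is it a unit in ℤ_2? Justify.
x ∉ ℤ_2 (v_2(x) = -2 < 0)

ℤ_2 = {x ∈ ℚ_2 : v_2(x) ≥ 0} and ℤ_2^× = {x ∈ ℤ_2 : v_2(x) = 0}. Here v_2(51/20) = v_2(num) − v_2(den) = -2; compare against these criteria.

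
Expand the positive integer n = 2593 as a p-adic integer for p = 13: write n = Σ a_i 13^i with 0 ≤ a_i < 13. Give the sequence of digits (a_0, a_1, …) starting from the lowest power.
(a_0, a_1, …) = (6, 4, 2, 1)

Repeated division by 13 gives the digits low-to-high: 2593 = 6 + 4·13^1 + 2·13^2 + 1·13^3. Digit sequence: (6, 4, 2, 1).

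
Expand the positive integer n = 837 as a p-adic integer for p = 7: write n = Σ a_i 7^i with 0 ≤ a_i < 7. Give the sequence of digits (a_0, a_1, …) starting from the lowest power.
(a_0, a_1, …) = (4, 0, 3, 2)

Repeated division by 7 gives the digits low-to-high: 837 = 4 + 3·7^2 + 2·7^3. Digit sequence: (4, 0, 3, 2).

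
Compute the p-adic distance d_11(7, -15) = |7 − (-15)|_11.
d_11(7, -15) = 1/11

Step 1 — x − y = 7 − (-15) = 22. Step 2 — v_11(22) = 1 (factor: 22 = (11^1 · 2); the sign does not affect v_p). Step 3 — |x − y|_11 = 11^{-1} = 1/11.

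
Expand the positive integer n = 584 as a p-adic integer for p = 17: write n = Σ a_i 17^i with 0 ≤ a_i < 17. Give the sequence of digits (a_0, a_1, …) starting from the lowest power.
(a_0, a_1, …) = (6, 0, 2)

Repeated division by 17 gives the digits low-to-high: 584 = 6 + 2·17^2. Digit sequence: (6, 0, 2).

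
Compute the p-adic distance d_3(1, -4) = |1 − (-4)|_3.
d_3(1, -4) = 1

Step 1 — x − y = 1 − (-4) = 5. Step 2 — v_3(5) = 0 (factor: 5 = (3^0 · 5); the sign does not affect v_p). Step 3 — |x − y|_3 = 3^{0} = 1.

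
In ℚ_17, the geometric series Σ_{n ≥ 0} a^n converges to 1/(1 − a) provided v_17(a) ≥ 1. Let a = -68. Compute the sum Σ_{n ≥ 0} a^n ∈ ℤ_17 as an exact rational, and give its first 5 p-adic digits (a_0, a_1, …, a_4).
Σ a^n = 1/(1 − a) = 1/69;  first 5 digits = (1, 13, 15, 4, 14)

v_17(a) = 1 ≥ 1, so the series converges in ℤ_17 to 1/(1 − a) = 1/(1 − (-68)) = 1/69. Expand this rational in ℤ_17: compute digits iteratively via d_i = x_i mod 17, x_{i+1} = (x_i − d_i)/17. The first 5 digits are (1, 13, 15, 4, 14).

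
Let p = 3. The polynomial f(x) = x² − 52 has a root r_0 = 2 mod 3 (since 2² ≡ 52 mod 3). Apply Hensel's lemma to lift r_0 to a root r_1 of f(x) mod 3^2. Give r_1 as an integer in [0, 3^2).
r_1 = 5 (mod 9)

Hensel's recurrence: r_{i+1} = r_i − f(r_i)·(f′(r_i))^{-1} mod 3^{i+2}, with f′(x) = 2x. Iterate:
  r_0 = 2 (mod 3)
  r_1 = 5 (mod 9)
Final: r_1 = 5, and one checks f(r_1) ≡ 0 mod 3^2.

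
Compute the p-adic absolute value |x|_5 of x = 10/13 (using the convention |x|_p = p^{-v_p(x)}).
|10/13|_5 = 1/5

Step 1 — compute v_5(x) by factoring powers of 5 out of the numerator and denominator: v_5(10/13) = 1. Step 2 — apply |x|_p = p^{-v_p(x)} = 5^{-1} = 1/5.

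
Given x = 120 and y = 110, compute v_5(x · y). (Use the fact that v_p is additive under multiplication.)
v_5(13200) = 2

v_p(x) = 1 (factor: 120 = 5^1 · 24); v_p(y) = 1 (factor: 110 = 5^1 · 22). Additivity: v_p(xy) = v_p(x) + v_p(y) = 1 + 1 = 2. (Direct check: xy = 13200 = 5^2 · (528).)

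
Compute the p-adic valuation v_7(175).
v_7(175) = 1

v_7(n) is the largest exponent k such that 7^k divides n. Factor out: 175 = 7^1 · 25. (Sign doesn't affect v_p.) So v_7(175) = 1.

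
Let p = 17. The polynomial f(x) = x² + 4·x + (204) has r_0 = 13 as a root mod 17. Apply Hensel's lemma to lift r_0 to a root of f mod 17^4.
r_3 = 48599 (mod 83521)

Hensel: r_{i+1} = r_i − f(r_i)·(f′(r_i))^{-1} mod 17^{i+2}, f′(x) = 2x + 4. Iterate:
  r_0 = 13 (mod 17)
  r_1 = 47 (mod 289)
  r_2 = 4382 (mod 4913)
  r_3 = 48599 (mod 83521)
Final: r = 48599 satisfies f(r) ≡ 0 mod 17^4.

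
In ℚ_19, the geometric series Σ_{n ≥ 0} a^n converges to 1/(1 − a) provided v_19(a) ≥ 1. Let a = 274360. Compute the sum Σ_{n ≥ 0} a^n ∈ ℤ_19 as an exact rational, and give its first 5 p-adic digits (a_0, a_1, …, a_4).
Σ a^n = 1/(1 − a) = -1/274359;  first 5 digits = (1, 0, 0, 2, 2)

v_19(a) = 3 ≥ 1, so the series converges in ℤ_19 to 1/(1 − a) = 1/(1 − 274360) = -1/274359. Expand this rational in ℤ_19: compute digits iteratively via d_i = x_i mod 19, x_{i+1} = (x_i − d_i)/19. The first 5 digits are (1, 0, 0, 2, 2).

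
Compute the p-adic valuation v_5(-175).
v_5(-175) = 2

v_5(n) is the largest exponent k such that 5^k divides n. Factor out: -175 = -5^2 · 7. (Sign doesn't affect v_p.) So v_5(-175) = 2.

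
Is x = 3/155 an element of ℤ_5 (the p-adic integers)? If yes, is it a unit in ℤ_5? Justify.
x ∉ ℤ_5 (v_5(x) = -1 < 0)

ℤ_5 = {x ∈ ℚ_5 : v_5(x) ≥ 0} and ℤ_5^× = {x ∈ ℤ_5 : v_5(x) = 0}. Here v_5(3/155) = v_5(num) − v_5(den) = -1; compare against these criteria.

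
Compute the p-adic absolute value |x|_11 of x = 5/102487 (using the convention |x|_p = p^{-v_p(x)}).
|5/102487|_11 = 14641

Step 1 — compute v_11(x) by factoring powers of 11 out of the numerator and denominator: v_11(5/102487) = -4. Step 2 — apply |x|_p = p^{-v_p(x)} = 11^{4} = 14641.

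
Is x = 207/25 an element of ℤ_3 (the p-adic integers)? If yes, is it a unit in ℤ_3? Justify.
x ∈ ℤ_3 but not a unit; v_3(x) = 2 > 0

ℤ_3 = {x ∈ ℚ_3 : v_3(x) ≥ 0} and ℤ_3^× = {x ∈ ℤ_3 : v_3(x) = 0}. Here v_3(207/25) = v_3(num) − v_3(den) = 2; compare against these criteria.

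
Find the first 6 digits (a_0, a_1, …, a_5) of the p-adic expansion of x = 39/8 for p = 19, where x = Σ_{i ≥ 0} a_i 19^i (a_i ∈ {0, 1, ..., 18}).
(a_0, …, a_5) = (12, 2, 7, 2, 7, 2)

v_19(39/8) = 0 (numerator and denominator both coprime to 19), so x ∈ ℤ_19^×. Compute digits iteratively via a_i = x_i mod 19, x_{i+1} = (x_i − a_i)/19, with x_0 = x:
  x_0 = 39/8;  a_0 = 12;  x_1 = (x_0 − 12)/19 = -3/8
  x_1 = -3/8;  a_1 = 2;  x_2 = (x_1 − 2)/19 = -1/8
  x_2 = -1/8;  a_2 = 7;  x_3 = (x_2 − 7)/19 = -3/8
  x_3 = -3/8;  a_3 = 2;  x_4 = (x_3 − 2)/19 = -1/8
  x_4 = -1/8;  a_4 = 7;  x_5 = (x_4 − 7)/19 = -3/8
  x_5 = -3/8;  a_5 = 2;  x_6 = (x_5 − 2)/19 = -1/8
Digits: (12, 2, 7, 2, 7, 2).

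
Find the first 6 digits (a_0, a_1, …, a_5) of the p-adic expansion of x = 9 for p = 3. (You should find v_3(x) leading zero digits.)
(a_0, …, a_5) = (0, 0, 1, 0, 0, 0)

v_3(9) = 2, so a_0 = ... = a_1 = 0. Factor out: x = 3^2 · u with u = 1 a unit in ℤ_3. Expand u iteratively via a_{v+i} = u_i mod 3, u_{i+1} = (u_i − a_{v+i})/3:
  u_0 = 1;  a_2 = 1;  u_1 = (u_0 − 1)/3 = 0
  u_1 = 0;  a_3 = 0;  u_2 = (u_1 − 0)/3 = 0
  u_2 = 0;  a_4 = 0;  u_3 = (u_2 − 0)/3 = 0
  u_3 = 0;  a_5 = 0;  u_4 = (u_3 − 0)/3 = 0
Digits: (0, 0, 1, 0, 0, 0).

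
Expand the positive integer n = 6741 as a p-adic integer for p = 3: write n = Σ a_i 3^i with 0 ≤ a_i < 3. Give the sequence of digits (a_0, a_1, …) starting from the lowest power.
(a_0, a_1, …) = (0, 0, 2, 0, 2, 0, 0, 0, 1)

Repeated division by 3 gives the digits low-to-high: 6741 = 2·3^2 + 2·3^4 + 1·3^8. Digit sequence: (0, 0, 2, 0, 2, 0, 0, 0, 1).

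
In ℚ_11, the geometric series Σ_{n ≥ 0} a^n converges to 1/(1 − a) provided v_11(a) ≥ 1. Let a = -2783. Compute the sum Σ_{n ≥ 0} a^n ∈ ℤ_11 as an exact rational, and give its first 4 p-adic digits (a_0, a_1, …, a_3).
Σ a^n = 1/(1 − a) = 1/2784;  first 4 digits = (1, 0, 10, 8)

v_11(a) = 2 ≥ 1, so the series converges in ℤ_11 to 1/(1 − a) = 1/(1 − (-2783)) = 1/2784. Expand this rational in ℤ_11: compute digits iteratively via d_i = x_i mod 11, x_{i+1} = (x_i − d_i)/11. The first 4 digits are (1, 0, 10, 8).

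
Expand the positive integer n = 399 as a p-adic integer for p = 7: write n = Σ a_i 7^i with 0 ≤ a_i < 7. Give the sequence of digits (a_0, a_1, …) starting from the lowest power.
(a_0, a_1, …) = (0, 1, 1, 1)

Repeated division by 7 gives the digits low-to-high: 399 = 1·7^1 + 1·7^2 + 1·7^3. Digit sequence: (0, 1, 1, 1).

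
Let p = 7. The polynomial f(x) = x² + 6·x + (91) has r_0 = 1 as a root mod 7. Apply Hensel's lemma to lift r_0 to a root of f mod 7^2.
r_1 = 1 (mod 49)

Hensel: r_{i+1} = r_i − f(r_i)·(f′(r_i))^{-1} mod 7^{i+2}, f′(x) = 2x + 6. Iterate:
  r_0 = 1 (mod 7)
  r_1 = 1 (mod 49)
Final: r = 1 satisfies f(r) ≡ 0 mod 7^2.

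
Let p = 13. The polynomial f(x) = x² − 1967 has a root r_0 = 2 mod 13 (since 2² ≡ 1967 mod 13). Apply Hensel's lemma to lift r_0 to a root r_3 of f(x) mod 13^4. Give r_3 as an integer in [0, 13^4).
r_3 = 25040 (mod 28561)

Hensel's recurrence: r_{i+1} = r_i − f(r_i)·(f′(r_i))^{-1} mod 13^{i+2}, with f′(x) = 2x. Iterate:
  r_0 = 2 (mod 13)
  r_1 = 28 (mod 169)
  r_2 = 873 (mod 2197)
  r_3 = 25040 (mod 28561)
Final: r_3 = 25040, and one checks f(r_3) ≡ 0 mod 13^4.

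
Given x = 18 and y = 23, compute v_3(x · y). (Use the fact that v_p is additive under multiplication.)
v_3(414) = 2

v_p(x) = 2 (factor: 18 = 3^2 · 2); v_p(y) = 0 (factor: 23 = 3^0 · 23). Additivity: v_p(xy) = v_p(x) + v_p(y) = 2 + 0 = 2. (Direct check: xy = 414 = 3^2 · (46).)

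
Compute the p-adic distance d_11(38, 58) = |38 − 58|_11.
d_11(38, 58) = 1

Step 1 — x − y = 38 − 58 = -20. Step 2 — v_11(-20) = 0 (factor: -20 = −(11^0 · 20); the sign does not affect v_p). Step 3 — |x − y|_11 = 11^{0} = 1.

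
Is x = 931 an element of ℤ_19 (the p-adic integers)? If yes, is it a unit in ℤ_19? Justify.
x ∈ ℤ_19 but not a unit; v_19(x) = 1 > 0

ℤ_19 = {x ∈ ℚ_19 : v_19(x) ≥ 0} and ℤ_19^× = {x ∈ ℤ_19 : v_19(x) = 0}. Here v_19(931) = v_19(num) − v_19(den) = 1; compare against these criteria.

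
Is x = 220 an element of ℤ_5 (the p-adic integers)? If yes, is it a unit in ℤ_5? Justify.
x ∈ ℤ_5 but not a unit; v_5(x) = 1 > 0

ℤ_5 = {x ∈ ℚ_5 : v_5(x) ≥ 0} and ℤ_5^× = {x ∈ ℤ_5 : v_5(x) = 0}. Here v_5(220) = v_5(num) − v_5(den) = 1; compare against these criteria.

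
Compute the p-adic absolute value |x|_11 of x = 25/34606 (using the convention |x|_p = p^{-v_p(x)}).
|25/34606|_11 = 1331

Step 1 — compute v_11(x) by factoring powers of 11 out of the numerator and denominator: v_11(25/34606) = -3. Step 2 — apply |x|_p = p^{-v_p(x)} = 11^{3} = 1331.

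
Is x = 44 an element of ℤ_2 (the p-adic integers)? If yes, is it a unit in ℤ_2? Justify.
x ∈ ℤ_2 but not a unit; v_2(x) = 2 > 0

ℤ_2 = {x ∈ ℚ_2 : v_2(x) ≥ 0} and ℤ_2^× = {x ∈ ℤ_2 : v_2(x) = 0}. Here v_2(44) = v_2(num) − v_2(den) = 2; compare against these criteria.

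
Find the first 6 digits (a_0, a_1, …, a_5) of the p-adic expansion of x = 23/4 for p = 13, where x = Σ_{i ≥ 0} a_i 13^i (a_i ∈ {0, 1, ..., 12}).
(a_0, …, a_5) = (9, 3, 3, 3, 3, 3)

v_13(23/4) = 0 (numerator and denominator both coprime to 13), so x ∈ ℤ_13^×. Compute digits iteratively via a_i = x_i mod 13, x_{i+1} = (x_i − a_i)/13, with x_0 = x:
  x_0 = 23/4;  a_0 = 9;  x_1 = (x_0 − 9)/13 = -1/4
  x_1 = -1/4;  a_1 = 3;  x_2 = (x_1 − 3)/13 = -1/4
  x_2 = -1/4;  a_2 = 3;  x_3 = (x_2 − 3)/13 = -1/4
  x_3 = -1/4;  a_3 = 3;  x_4 = (x_3 − 3)/13 = -1/4
  x_4 = -1/4;  a_4 = 3;  x_5 = (x_4 − 3)/13 = -1/4
  x_5 = -1/4;  a_5 = 3;  x_6 = (x_5 − 3)/13 = -1/4
Digits: (9, 3, 3, 3, 3, 3).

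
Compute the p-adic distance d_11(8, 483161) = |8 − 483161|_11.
d_11(8, 483161) = 1/161051

Step 1 — x − y = 8 − 483161 = -483153. Step 2 — v_11(-483153) = 5 (factor: -483153 = −(11^5 · 3); the sign does not affect v_p). Step 3 — |x − y|_11 = 11^{-5} = 1/161051.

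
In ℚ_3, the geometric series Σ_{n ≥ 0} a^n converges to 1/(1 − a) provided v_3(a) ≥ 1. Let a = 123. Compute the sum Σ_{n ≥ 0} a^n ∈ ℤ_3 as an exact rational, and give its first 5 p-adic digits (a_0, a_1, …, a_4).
Σ a^n = 1/(1 − a) = -1/122;  first 5 digits = (1, 2, 2, 2, 2)

v_3(a) = 1 ≥ 1, so the series converges in ℤ_3 to 1/(1 − a) = 1/(1 − 123) = -1/122. Expand this rational in ℤ_3: compute digits iteratively via d_i = x_i mod 3, x_{i+1} = (x_i − d_i)/3. The first 5 digits are (1, 2, 2, 2, 2).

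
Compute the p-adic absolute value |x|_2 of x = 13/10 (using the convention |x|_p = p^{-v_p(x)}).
|13/10|_2 = 2

Step 1 — compute v_2(x) by factoring powers of 2 out of the numerator and denominator: v_2(13/10) = -1. Step 2 — apply |x|_p = p^{-v_p(x)} = 2^{1} = 2.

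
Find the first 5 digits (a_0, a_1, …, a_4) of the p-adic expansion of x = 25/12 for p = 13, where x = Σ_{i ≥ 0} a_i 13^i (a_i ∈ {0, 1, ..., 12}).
(a_0, …, a_4) = (1, 12, 11, 11, 11)

v_13(25/12) = 0 (numerator and denominator both coprime to 13), so x ∈ ℤ_13^×. Compute digits iteratively via a_i = x_i mod 13, x_{i+1} = (x_i − a_i)/13, with x_0 = x:
  x_0 = 25/12;  a_0 = 1;  x_1 = (x_0 − 1)/13 = 1/12
  x_1 = 1/12;  a_1 = 12;  x_2 = (x_1 − 12)/13 = -11/12
  x_2 = -11/12;  a_2 = 11;  x_3 = (x_2 − 11)/13 = -11/12
  x_3 = -11/12;  a_3 = 11;  x_4 = (x_3 − 11)/13 = -11/12
  x_4 = -11/12;  a_4 = 11;  x_5 = (x_4 − 11)/13 = -11/12
Digits: (1, 12, 11, 11, 11).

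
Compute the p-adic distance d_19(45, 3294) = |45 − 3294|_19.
d_19(45, 3294) = 1/361

Step 1 — x − y = 45 − 3294 = -3249. Step 2 — v_19(-3249) = 2 (factor: -3249 = −(19^2 · 9); the sign does not affect v_p). Step 3 — |x − y|_19 = 19^{-2} = 1/361.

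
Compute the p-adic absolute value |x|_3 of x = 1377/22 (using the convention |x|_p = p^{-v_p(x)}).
|1377/22|_3 = 1/81

Step 1 — compute v_3(x) by factoring powers of 3 out of the numerator and denominator: v_3(1377/22) = 4. Step 2 — apply |x|_p = p^{-v_p(x)} = 3^{-4} = 1/81.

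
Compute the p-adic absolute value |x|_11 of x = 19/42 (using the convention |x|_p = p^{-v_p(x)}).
|19/42|_11 = 1

Step 1 — compute v_11(x) by factoring powers of 11 out of the numerator and denominator: v_11(19/42) = 0. Step 2 — apply |x|_p = p^{-v_p(x)} = 11^{0} = 1.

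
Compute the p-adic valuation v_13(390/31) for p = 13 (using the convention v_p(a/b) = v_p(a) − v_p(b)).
v_13(390/31) = 1

Factor powers of 13 from the numerator and denominator of the reduced fraction: 390 = 13^1 · 30 and 31 = 13^0 · 31. Apply v_p(a/b) = v_p(a) − v_p(b): v_13(390/31) = 1 − 0 = 1.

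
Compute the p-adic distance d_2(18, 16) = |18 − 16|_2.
d_2(18, 16) = 1/2

Step 1 — x − y = 18 − 16 = 2. Step 2 — v_2(2) = 1 (factor: 2 = (2^1 · 1); the sign does not affect v_p). Step 3 — |x − y|_2 = 2^{-1} = 1/2.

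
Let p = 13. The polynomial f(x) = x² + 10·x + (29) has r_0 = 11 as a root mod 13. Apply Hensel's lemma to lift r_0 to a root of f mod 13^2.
r_1 = 24 (mod 169)

Hensel: r_{i+1} = r_i − f(r_i)·(f′(r_i))^{-1} mod 13^{i+2}, f′(x) = 2x + 10. Iterate:
  r_0 = 11 (mod 13)
  r_1 = 24 (mod 169)
Final: r = 24 satisfies f(r) ≡ 0 mod 13^2.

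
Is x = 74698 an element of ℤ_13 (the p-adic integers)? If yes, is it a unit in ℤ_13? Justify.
x ∈ ℤ_13 but not a unit; v_13(x) = 3 > 0

ℤ_13 = {x ∈ ℚ_13 : v_13(x) ≥ 0} and ℤ_13^× = {x ∈ ℤ_13 : v_13(x) = 0}. Here v_13(74698) = v_13(num) − v_13(den) = 3; compare against these criteria.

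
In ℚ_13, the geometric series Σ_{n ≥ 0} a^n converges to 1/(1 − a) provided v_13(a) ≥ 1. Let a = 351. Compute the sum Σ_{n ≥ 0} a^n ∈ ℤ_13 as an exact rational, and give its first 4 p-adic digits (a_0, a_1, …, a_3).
Σ a^n = 1/(1 − a) = -1/350;  first 4 digits = (1, 1, 3, 5)

v_13(a) = 1 ≥ 1, so the series converges in ℤ_13 to 1/(1 − a) = 1/(1 − 351) = -1/350. Expand this rational in ℤ_13: compute digits iteratively via d_i = x_i mod 13, x_{i+1} = (x_i − d_i)/13. The first 4 digits are (1, 1, 3, 5).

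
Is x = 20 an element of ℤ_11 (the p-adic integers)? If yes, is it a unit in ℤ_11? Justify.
x ∈ ℤ_11^× (unit); v_11(x) = 0

ℤ_11 = {x ∈ ℚ_11 : v_11(x) ≥ 0} and ℤ_11^× = {x ∈ ℤ_11 : v_11(x) = 0}. Here v_11(20) = v_11(num) − v_11(den) = 0; compare against these criteria.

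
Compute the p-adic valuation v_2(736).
v_2(736) = 5

v_2(n) is the largest exponent k such that 2^k divides n. Factor out: 736 = 2^5 · 23. (Sign doesn't affect v_p.) So v_2(736) = 5.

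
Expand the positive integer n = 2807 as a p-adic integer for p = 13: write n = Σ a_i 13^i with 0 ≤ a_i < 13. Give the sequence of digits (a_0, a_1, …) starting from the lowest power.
(a_0, a_1, …) = (12, 7, 3, 1)

Repeated division by 13 gives the digits low-to-high: 2807 = 12 + 7·13^1 + 3·13^2 + 1·13^3. Digit sequence: (12, 7, 3, 1).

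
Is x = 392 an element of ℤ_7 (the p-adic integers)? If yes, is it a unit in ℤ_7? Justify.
x ∈ ℤ_7 but not a unit; v_7(x) = 2 > 0

ℤ_7 = {x ∈ ℚ_7 : v_7(x) ≥ 0} and ℤ_7^× = {x ∈ ℤ_7 : v_7(x) = 0}. Here v_7(392) = v_7(num) − v_7(den) = 2; compare against these criteria.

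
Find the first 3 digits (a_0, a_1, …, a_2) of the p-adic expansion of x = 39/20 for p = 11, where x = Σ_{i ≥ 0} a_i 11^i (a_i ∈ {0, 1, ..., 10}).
(a_0, …, a_2) = (8, 0, 6)

v_11(39/20) = 0 (numerator and denominator both coprime to 11), so x ∈ ℤ_11^×. Compute digits iteratively via a_i = x_i mod 11, x_{i+1} = (x_i − a_i)/11, with x_0 = x:
  x_0 = 39/20;  a_0 = 8;  x_1 = (x_0 − 8)/11 = -11/20
  x_1 = -11/20;  a_1 = 0;  x_2 = (x_1 − 0)/11 = -1/20
  x_2 = -1/20;  a_2 = 6;  x_3 = (x_2 − 6)/11 = -11/20
Digits: (8, 0, 6).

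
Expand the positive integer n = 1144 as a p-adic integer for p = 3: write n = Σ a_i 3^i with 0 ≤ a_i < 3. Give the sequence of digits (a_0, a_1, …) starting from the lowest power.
(a_0, a_1, …) = (1, 0, 1, 0, 2, 1, 1)

Repeated division by 3 gives the digits low-to-high: 1144 = 1 + 1·3^2 + 2·3^4 + 1·3^5 + 1·3^6. Digit sequence: (1, 0, 1, 0, 2, 1, 1).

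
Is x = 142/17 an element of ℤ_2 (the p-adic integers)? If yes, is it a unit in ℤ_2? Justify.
x ∈ ℤ_2 but not a unit; v_2(x) = 1 > 0

ℤ_2 = {x ∈ ℚ_2 : v_2(x) ≥ 0} and ℤ_2^× = {x ∈ ℤ_2 : v_2(x) = 0}. Here v_2(142/17) = v_2(num) − v_2(den) = 1; compare against these criteria.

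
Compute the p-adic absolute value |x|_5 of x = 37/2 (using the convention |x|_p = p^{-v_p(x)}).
|37/2|_5 = 1

Step 1 — compute v_5(x) by factoring powers of 5 out of the numerator and denominator: v_5(37/2) = 0. Step 2 — apply |x|_p = p^{-v_p(x)} = 5^{0} = 1.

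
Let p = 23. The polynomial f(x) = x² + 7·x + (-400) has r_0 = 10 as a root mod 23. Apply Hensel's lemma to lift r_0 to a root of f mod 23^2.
r_1 = 332 (mod 529)

Hensel: r_{i+1} = r_i − f(r_i)·(f′(r_i))^{-1} mod 23^{i+2}, f′(x) = 2x + 7. Iterate:
  r_0 = 10 (mod 23)
  r_1 = 332 (mod 529)
Final: r = 332 satisfies f(r) ≡ 0 mod 23^2.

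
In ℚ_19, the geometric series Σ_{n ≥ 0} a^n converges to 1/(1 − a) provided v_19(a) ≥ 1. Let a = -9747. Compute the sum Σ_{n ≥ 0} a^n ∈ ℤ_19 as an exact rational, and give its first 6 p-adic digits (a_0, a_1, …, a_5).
Σ a^n = 1/(1 − a) = 1/9748;  first 6 digits = (1, 0, 11, 17, 6, 0)

v_19(a) = 2 ≥ 1, so the series converges in ℤ_19 to 1/(1 − a) = 1/(1 − (-9747)) = 1/9748. Expand this rational in ℤ_19: compute digits iteratively via d_i = x_i mod 19, x_{i+1} = (x_i − d_i)/19. The first 6 digits are (1, 0, 11, 17, 6, 0).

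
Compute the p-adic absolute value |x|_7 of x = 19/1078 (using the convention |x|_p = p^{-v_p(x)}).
|19/1078|_7 = 49

Step 1 — compute v_7(x) by factoring powers of 7 out of the numerator and denominator: v_7(19/1078) = -2. Step 2 — apply |x|_p = p^{-v_p(x)} = 7^{2} = 49.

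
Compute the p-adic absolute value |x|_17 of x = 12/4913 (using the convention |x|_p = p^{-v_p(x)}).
|12/4913|_17 = 4913

Step 1 — compute v_17(x) by factoring powers of 17 out of the numerator and denominator: v_17(12/4913) = -3. Step 2 — apply |x|_p = p^{-v_p(x)} = 17^{3} = 4913.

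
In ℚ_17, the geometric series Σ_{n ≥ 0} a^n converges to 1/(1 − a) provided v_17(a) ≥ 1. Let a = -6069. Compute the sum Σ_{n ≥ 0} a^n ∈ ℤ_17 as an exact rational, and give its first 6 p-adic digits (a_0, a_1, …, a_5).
Σ a^n = 1/(1 − a) = 1/6070;  first 6 digits = (1, 0, 13, 15, 15, 8)

v_17(a) = 2 ≥ 1, so the series converges in ℤ_17 to 1/(1 − a) = 1/(1 − (-6069)) = 1/6070. Expand this rational in ℤ_17: compute digits iteratively via d_i = x_i mod 17, x_{i+1} = (x_i − d_i)/17. The first 6 digits are (1, 0, 13, 15, 15, 8).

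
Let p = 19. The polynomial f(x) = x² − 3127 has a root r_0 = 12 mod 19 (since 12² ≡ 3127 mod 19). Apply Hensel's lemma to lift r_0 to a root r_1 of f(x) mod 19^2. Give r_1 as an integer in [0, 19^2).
r_1 = 31 (mod 361)

Hensel's recurrence: r_{i+1} = r_i − f(r_i)·(f′(r_i))^{-1} mod 19^{i+2}, with f′(x) = 2x. Iterate:
  r_0 = 12 (mod 19)
  r_1 = 31 (mod 361)
Final: r_1 = 31, and one checks f(r_1) ≡ 0 mod 19^2.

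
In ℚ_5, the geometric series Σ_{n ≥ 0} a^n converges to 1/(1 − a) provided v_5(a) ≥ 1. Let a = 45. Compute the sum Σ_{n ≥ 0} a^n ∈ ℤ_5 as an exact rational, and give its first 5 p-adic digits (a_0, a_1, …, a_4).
Σ a^n = 1/(1 − a) = -1/44;  first 5 digits = (1, 4, 2, 0, 0)

v_5(a) = 1 ≥ 1, so the series converges in ℤ_5 to 1/(1 − a) = 1/(1 − 45) = -1/44. Expand this rational in ℤ_5: compute digits iteratively via d_i = x_i mod 5, x_{i+1} = (x_i − d_i)/5. The first 5 digits are (1, 4, 2, 0, 0).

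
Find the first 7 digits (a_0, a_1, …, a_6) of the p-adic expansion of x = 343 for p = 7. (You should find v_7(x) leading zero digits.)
(a_0, …, a_6) = (0, 0, 0, 1, 0, 0, 0)

v_7(343) = 3, so a_0 = ... = a_2 = 0. Factor out: x = 7^3 · u with u = 1 a unit in ℤ_7. Expand u iteratively via a_{v+i} = u_i mod 7, u_{i+1} = (u_i − a_{v+i})/7:
  u_0 = 1;  a_3 = 1;  u_1 = (u_0 − 1)/7 = 0
  u_1 = 0;  a_4 = 0;  u_2 = (u_1 − 0)/7 = 0
  u_2 = 0;  a_5 = 0;  u_3 = (u_2 − 0)/7 = 0
  u_3 = 0;  a_6 = 0;  u_4 = (u_3 − 0)/7 = 0
Digits: (0, 0, 0, 1, 0, 0, 0).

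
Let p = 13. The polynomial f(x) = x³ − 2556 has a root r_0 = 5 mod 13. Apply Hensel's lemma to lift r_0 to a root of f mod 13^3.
r_2 = 1955 (mod 2197)

Hensel: r_{i+1} = r_i − f(r_i)/f′(r_i) mod 13^{i+2}, where f′(x) = 3x². Iterate:
  r_0 = 5 (mod 13)
  r_1 = 96 (mod 169)
  r_2 = 1955 (mod 2197)
Final: r = 1955 with f(r) ≡ 0 mod 13^3.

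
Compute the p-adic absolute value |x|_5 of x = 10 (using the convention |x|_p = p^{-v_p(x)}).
|10|_5 = 1/5

Step 1 — compute v_5(x) by factoring powers of 5 out of the numerator and denominator: v_5(10) = 1. Step 2 — apply |x|_p = p^{-v_p(x)} = 5^{-1} = 1/5.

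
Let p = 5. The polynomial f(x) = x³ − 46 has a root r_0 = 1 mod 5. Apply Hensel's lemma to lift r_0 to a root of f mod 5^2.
r_1 = 16 (mod 25)

Hensel: r_{i+1} = r_i − f(r_i)/f′(r_i) mod 5^{i+2}, where f′(x) = 3x². Iterate:
  r_0 = 1 (mod 5)
  r_1 = 16 (mod 25)
Final: r = 16 with f(r) ≡ 0 mod 5^2.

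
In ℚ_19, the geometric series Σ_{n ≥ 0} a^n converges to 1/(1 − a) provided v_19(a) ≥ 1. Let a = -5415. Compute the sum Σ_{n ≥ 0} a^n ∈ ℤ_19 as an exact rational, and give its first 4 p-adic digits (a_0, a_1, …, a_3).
Σ a^n = 1/(1 − a) = 1/5416;  first 4 digits = (1, 0, 4, 18)

v_19(a) = 2 ≥ 1, so the series converges in ℤ_19 to 1/(1 − a) = 1/(1 − (-5415)) = 1/5416. Expand this rational in ℤ_19: compute digits iteratively via d_i = x_i mod 19, x_{i+1} = (x_i − d_i)/19. The first 4 digits are (1, 0, 4, 18).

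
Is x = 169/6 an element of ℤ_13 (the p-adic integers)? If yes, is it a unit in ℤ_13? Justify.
x ∈ ℤ_13 but not a unit; v_13(x) = 2 > 0

ℤ_13 = {x ∈ ℚ_13 : v_13(x) ≥ 0} and ℤ_13^× = {x ∈ ℤ_13 : v_13(x) = 0}. Here v_13(169/6) = v_13(num) − v_13(den) = 2; compare against these criteria.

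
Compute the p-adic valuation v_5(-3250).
v_5(-3250) = 3

v_5(n) is the largest exponent k such that 5^k divides n. Factor out: -3250 = -5^3 · 26. (Sign doesn't affect v_p.) So v_5(-3250) = 3.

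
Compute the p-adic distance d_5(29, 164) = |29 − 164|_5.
d_5(29, 164) = 1/5

Step 1 — x − y = 29 − 164 = -135. Step 2 — v_5(-135) = 1 (factor: -135 = −(5^1 · 27); the sign does not affect v_p). Step 3 — |x − y|_5 = 5^{-1} = 1/5.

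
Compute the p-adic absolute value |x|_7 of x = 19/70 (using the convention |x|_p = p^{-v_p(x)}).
|19/70|_7 = 7

Step 1 — compute v_7(x) by factoring powers of 7 out of the numerator and denominator: v_7(19/70) = -1. Step 2 — apply |x|_p = p^{-v_p(x)} = 7^{1} = 7.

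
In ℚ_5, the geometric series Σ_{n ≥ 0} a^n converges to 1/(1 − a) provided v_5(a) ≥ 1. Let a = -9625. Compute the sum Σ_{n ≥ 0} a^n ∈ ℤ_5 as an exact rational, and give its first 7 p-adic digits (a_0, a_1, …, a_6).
Σ a^n = 1/(1 − a) = 1/9626;  first 7 digits = (1, 0, 0, 3, 4, 1, 3)

v_5(a) = 3 ≥ 1, so the series converges in ℤ_5 to 1/(1 − a) = 1/(1 − (-9625)) = 1/9626. Expand this rational in ℤ_5: compute digits iteratively via d_i = x_i mod 5, x_{i+1} = (x_i − d_i)/5. The first 7 digits are (1, 0, 0, 3, 4, 1, 3).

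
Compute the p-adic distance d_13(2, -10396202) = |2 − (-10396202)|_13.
d_13(2, -10396202) = 1/371293

Step 1 — x − y = 2 − (-10396202) = 10396204. Step 2 — v_13(10396204) = 5 (factor: 10396204 = (13^5 · 28); the sign does not affect v_p). Step 3 — |x − y|_13 = 13^{-5} = 1/371293.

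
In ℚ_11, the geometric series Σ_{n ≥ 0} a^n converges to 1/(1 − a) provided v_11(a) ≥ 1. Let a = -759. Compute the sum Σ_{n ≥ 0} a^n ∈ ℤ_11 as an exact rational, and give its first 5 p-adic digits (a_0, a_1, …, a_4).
Σ a^n = 1/(1 − a) = 1/760;  first 5 digits = (1, 8, 2, 9, 10)

v_11(a) = 1 ≥ 1, so the series converges in ℤ_11 to 1/(1 − a) = 1/(1 − (-759)) = 1/760. Expand this rational in ℤ_11: compute digits iteratively via d_i = x_i mod 11, x_{i+1} = (x_i − d_i)/11. The first 5 digits are (1, 8, 2, 9, 10).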